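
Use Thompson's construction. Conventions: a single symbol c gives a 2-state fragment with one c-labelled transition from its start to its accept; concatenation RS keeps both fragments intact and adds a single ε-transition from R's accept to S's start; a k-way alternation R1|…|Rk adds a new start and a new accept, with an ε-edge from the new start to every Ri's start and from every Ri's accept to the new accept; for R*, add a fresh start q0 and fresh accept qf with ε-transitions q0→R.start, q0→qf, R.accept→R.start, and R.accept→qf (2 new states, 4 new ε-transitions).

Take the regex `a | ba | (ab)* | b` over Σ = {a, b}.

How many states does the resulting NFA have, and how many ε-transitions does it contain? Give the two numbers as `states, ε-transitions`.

16, 14

Recursing over subexpressions:
Each of the 6 symbol leaves contributes 2 states and 0 ε-transitions.
  ba — 4 states, 1 ε-transition
  ab — 4 states, 1 ε-transition
  (ab)* — 6 states, 5 ε-transitions
  a | ba | (ab)* | b — 16 states, 14 ε-transitions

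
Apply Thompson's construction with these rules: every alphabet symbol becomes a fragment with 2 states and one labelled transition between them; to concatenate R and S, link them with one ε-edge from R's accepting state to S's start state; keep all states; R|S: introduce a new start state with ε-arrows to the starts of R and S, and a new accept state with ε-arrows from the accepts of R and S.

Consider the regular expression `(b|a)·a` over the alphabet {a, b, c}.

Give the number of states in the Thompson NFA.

8

Bottom-up over the parse tree:
Each of the 3 symbol leaves contributes a 2-state fragment.
  b|a — 6 states
  (b|a)·a — 8 states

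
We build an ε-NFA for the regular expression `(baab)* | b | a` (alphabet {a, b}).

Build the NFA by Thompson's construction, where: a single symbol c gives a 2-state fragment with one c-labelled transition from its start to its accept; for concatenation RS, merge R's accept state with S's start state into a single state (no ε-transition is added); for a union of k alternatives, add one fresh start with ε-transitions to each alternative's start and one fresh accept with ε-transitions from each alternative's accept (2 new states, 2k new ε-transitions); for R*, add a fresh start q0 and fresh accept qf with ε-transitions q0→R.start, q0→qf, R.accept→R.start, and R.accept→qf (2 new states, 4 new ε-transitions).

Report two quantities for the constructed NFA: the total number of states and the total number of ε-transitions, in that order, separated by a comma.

13, 10

Per subexpression:
Each of the 6 symbol leaves contributes 2 states and 0 ε-transitions.
  baab → 5 states, 0 ε-transitions
  (baab)* → 7 states, 4 ε-transitions
  (baab)* | b | a → 13 states, 10 ε-transitions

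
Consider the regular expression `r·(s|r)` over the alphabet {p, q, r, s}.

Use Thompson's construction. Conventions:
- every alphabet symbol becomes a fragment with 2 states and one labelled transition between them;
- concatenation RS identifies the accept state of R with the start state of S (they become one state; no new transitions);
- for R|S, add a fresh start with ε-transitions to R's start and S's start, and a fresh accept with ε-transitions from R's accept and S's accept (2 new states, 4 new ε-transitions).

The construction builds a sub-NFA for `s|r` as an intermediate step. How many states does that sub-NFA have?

6

Fragment for `s|r`:
Each of the 2 symbol leaves contributes a 2-state fragment.
  s|r → 6 states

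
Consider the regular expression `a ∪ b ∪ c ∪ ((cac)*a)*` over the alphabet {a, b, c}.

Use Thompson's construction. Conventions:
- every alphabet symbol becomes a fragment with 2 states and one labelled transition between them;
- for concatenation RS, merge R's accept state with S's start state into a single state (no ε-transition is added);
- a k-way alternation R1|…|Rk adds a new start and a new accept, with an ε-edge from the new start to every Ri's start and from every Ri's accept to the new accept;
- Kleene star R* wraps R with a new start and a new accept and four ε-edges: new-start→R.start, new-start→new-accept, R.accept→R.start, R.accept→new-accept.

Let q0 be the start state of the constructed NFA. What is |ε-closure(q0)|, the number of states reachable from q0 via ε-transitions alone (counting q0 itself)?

Let C(F) = |ε-closure(F.start)| within fragment F, and note whether F accepts ε. Symbol fragments have C = 1 and do not accept ε. Then:
  cac : same as the first factor's closure: C = 1
  (cac)* : the star's fresh start ε-reaches both the body's start and the fresh accept: C = 2 + 1 = 3
  (cac)*a : the left operand accepts ε, so the closure extends into the next operand (the shared merged state is already counted); C = 3 + (1−1) = 3
  ((cac)*a)* : C = 1 (new start) + 3 (body) + 1 (new accept) = 5
  a ∪ b ∪ c ∪ ((cac)*a)* : C = 1 (new start) + (1 + 1 + 1 + 5) + 1 (new accept, since some branch ε-reaches its own accept) = 10

10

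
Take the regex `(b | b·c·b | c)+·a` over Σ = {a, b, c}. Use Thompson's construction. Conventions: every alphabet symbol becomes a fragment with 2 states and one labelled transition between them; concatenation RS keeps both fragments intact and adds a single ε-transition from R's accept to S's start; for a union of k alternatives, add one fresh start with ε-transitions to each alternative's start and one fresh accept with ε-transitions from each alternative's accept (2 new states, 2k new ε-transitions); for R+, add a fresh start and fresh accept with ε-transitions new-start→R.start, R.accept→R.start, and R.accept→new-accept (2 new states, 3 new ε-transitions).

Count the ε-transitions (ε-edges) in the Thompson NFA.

12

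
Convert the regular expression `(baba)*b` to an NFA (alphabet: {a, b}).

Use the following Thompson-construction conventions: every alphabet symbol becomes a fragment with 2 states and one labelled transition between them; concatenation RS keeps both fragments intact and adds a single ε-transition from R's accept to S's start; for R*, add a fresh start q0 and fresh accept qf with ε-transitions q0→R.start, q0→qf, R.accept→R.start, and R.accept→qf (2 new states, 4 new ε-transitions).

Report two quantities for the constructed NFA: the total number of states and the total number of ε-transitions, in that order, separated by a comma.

Per subexpression:
Each of the 5 symbol leaves contributes 2 states and 0 ε-transitions.
  baba → 8 states, 3 ε-transitions
  (baba)* → 10 states, 7 ε-transitions
  (baba)*b → 12 states, 8 ε-transitions

12, 8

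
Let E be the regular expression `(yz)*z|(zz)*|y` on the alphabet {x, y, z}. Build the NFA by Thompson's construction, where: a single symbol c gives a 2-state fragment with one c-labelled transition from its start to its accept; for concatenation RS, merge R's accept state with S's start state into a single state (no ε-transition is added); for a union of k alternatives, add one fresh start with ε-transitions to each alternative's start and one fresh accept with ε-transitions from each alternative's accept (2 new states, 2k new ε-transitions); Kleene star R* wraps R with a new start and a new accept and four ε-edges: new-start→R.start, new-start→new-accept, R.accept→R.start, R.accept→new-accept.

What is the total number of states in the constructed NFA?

15

Recursing over subexpressions:
Each of the 6 symbol leaves contributes a 2-state fragment.
  yz : 3 states
  (yz)* : 5 states
  (yz)*z : 6 states
  zz : 3 states
  (zz)* : 5 states
  (yz)*z|(zz)*|y : 15 states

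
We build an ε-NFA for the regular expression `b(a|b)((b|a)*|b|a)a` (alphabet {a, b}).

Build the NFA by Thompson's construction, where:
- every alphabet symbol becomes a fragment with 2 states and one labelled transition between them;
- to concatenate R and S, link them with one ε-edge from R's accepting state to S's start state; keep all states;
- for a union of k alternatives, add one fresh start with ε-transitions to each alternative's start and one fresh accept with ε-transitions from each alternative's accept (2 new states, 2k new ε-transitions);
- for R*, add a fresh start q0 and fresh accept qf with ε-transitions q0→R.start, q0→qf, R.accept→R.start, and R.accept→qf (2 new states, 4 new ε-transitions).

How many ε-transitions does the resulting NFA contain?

By structural recursion:
Each of the 8 symbol leaves contributes 0 ε-transitions.
  a|b → 4 ε-transitions
  b|a → 4 ε-transitions
  (b|a)* → 8 ε-transitions
  (b|a)*|b|a → 14 ε-transitions
  b(a|b)((b|a)*|b|a)a → 21 ε-transitions

21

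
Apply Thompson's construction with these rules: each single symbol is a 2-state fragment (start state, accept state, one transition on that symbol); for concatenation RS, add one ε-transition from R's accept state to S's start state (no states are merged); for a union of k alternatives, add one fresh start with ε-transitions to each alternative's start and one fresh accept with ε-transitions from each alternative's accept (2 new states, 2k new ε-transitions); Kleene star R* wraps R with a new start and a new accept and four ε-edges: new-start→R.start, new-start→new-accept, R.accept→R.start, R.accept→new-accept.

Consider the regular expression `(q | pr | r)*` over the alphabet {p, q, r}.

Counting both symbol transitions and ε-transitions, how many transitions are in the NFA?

15

Recursing over subexpressions:
Each of the 4 symbol leaves contributes 1 transition (1 symbol, 0 ε).
  pr : 3 transitions (2 symbol, 1 ε)
  q | pr | r : 11 transitions (4 symbol, 7 ε)
  (q | pr | r)* : 15 transitions (4 symbol, 11 ε)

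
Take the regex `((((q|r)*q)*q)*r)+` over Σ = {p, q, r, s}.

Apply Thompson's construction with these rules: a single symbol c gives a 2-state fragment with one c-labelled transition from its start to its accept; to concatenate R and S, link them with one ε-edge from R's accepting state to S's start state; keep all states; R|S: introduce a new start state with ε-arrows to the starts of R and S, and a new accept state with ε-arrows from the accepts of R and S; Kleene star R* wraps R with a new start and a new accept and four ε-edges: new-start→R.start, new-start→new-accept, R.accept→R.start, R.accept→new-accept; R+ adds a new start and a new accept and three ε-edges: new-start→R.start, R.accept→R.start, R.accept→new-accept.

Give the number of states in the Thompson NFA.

20

Per subexpression:
Each of the 5 symbol leaves contributes a 2-state fragment.
  q|r = 6 states
  (q|r)* = 8 states
  (q|r)*q = 10 states
  ((q|r)*q)* = 12 states
  ((q|r)*q)*q = 14 states
  (((q|r)*q)*q)* = 16 states
  (((q|r)*q)*q)*r = 18 states
  ((((q|r)*q)*q)*r)+ = 20 states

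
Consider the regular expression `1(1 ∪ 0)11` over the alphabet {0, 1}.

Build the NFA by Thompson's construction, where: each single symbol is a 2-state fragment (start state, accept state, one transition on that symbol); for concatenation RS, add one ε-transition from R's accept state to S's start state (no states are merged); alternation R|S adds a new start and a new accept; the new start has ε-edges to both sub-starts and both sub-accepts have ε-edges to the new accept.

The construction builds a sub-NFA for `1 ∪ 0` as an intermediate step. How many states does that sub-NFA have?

6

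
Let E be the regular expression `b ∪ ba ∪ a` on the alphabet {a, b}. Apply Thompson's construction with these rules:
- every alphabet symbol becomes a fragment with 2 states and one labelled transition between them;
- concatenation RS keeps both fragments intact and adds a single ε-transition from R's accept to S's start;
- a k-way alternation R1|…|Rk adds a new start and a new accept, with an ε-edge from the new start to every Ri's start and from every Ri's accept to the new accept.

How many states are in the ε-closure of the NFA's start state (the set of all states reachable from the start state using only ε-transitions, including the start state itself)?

4

Let C(F) = |ε-closure(F.start)| within fragment F, and note whether F accepts ε. Symbol fragments have C = 1 and do not accept ε. Then:
  ba → |ε-closure| equals the left operand's closure size = 1 (its accept is not ε-reachable, so the closure stops there)
  b ∪ ba ∪ a → new start ε-reaches every alternative's start; none of them accept ε, so the new accept is not reached: |ε-closure| = 1 + 1 + 1 + 1 = 4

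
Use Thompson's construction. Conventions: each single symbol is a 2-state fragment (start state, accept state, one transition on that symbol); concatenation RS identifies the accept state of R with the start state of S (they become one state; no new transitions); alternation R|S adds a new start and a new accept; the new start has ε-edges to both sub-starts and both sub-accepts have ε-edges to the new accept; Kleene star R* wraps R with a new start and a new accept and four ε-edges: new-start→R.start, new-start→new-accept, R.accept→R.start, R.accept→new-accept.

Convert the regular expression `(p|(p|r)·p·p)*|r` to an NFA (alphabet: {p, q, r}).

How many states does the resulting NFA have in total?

Per subexpression:
Each of the 6 symbol leaves contributes a 2-state fragment.
  p|r = 6 states
  (p|r)·p·p = 8 states
  p|(p|r)·p·p = 12 states
  (p|(p|r)·p·p)* = 14 states
  (p|(p|r)·p·p)*|r = 18 states

18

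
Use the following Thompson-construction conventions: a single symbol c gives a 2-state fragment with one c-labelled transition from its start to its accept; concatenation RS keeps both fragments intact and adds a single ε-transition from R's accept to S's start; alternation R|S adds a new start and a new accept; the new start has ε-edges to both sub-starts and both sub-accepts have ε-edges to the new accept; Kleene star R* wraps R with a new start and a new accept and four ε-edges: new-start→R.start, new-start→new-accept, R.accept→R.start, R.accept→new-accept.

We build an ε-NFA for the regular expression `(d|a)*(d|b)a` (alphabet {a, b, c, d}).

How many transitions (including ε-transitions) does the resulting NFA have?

19

Building bottom-up:
Each of the 5 symbol leaves contributes 1 transition (1 symbol, 0 ε).
  d|a = 6 transitions (2 symbol, 4 ε)
  (d|a)* = 10 transitions (2 symbol, 8 ε)
  d|b = 6 transitions (2 symbol, 4 ε)
  (d|a)*(d|b)a = 19 transitions (5 symbol, 14 ε)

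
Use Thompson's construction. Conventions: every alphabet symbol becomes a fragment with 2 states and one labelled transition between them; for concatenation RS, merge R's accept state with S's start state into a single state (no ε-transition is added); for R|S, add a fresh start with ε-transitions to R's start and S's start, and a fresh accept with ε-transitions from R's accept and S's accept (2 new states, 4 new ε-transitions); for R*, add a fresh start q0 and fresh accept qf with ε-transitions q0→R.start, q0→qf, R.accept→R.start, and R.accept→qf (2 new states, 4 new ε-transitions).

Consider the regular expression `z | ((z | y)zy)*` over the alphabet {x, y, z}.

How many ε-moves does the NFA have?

Building bottom-up:
Each of the 5 symbol leaves contributes 0 ε-transitions.
  z | y = 4 ε-transitions
  (z | y)zy = 4 ε-transitions
  ((z | y)zy)* = 8 ε-transitions
  z | ((z | y)zy)* = 12 ε-transitions

12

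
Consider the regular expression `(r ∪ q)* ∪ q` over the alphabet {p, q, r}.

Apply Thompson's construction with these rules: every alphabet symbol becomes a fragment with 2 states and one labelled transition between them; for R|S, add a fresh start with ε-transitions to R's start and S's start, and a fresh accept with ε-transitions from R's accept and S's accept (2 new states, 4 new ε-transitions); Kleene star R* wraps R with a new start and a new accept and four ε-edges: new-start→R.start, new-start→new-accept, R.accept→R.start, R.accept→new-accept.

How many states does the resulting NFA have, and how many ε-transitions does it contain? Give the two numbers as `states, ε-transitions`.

Building bottom-up:
Each of the 3 symbol leaves contributes 2 states and 0 ε-transitions.
  r ∪ q → 6 states, 4 ε-transitions
  (r ∪ q)* → 8 states, 8 ε-transitions
  (r ∪ q)* ∪ q → 12 states, 12 ε-transitions

12, 12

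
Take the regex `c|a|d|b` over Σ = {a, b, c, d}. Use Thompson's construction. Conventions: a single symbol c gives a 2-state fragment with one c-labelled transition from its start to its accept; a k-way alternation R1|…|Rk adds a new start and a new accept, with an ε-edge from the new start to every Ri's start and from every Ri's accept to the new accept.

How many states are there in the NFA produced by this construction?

Bottom-up over the parse tree:
Each of the 4 symbol leaves contributes a 2-state fragment.
  c|a|d|b = 10 states

10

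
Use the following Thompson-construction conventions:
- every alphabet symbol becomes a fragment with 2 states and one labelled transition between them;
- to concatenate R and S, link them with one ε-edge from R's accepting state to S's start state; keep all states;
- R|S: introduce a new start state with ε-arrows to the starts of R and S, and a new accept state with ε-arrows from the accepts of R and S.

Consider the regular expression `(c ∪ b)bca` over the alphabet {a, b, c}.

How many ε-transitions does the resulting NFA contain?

7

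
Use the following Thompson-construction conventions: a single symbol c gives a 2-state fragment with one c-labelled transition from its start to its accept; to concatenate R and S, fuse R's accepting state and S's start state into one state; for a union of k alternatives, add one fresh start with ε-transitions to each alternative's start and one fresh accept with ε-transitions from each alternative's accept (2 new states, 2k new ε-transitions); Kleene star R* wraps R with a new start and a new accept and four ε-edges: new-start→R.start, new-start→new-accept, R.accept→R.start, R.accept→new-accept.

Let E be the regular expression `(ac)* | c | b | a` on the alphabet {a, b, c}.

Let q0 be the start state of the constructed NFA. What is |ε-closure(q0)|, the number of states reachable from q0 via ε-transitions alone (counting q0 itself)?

8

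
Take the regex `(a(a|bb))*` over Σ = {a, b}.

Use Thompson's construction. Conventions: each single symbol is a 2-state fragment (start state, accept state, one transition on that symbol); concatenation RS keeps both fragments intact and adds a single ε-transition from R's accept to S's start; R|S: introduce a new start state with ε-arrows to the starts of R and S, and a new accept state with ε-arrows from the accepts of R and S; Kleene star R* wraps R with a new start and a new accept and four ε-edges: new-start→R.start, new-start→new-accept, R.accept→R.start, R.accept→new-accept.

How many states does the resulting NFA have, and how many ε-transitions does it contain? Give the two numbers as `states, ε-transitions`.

12, 10

By structural recursion:
Each of the 4 symbol leaves contributes 2 states and 0 ε-transitions.
  bb : 4 states, 1 ε-transition
  a|bb : 8 states, 5 ε-transitions
  a(a|bb) : 10 states, 6 ε-transitions
  (a(a|bb))* : 12 states, 10 ε-transitions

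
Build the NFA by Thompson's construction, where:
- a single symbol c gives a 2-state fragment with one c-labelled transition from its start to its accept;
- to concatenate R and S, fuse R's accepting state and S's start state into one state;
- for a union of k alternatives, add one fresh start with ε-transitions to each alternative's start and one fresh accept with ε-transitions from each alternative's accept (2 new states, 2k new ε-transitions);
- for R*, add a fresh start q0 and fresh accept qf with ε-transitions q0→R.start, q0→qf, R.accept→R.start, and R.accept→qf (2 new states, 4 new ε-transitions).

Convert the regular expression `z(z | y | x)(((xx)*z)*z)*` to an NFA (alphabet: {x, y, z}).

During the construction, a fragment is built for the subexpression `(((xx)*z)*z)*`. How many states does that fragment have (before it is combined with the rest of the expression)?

Fragment for `(((xx)*z)*z)*`:
Each of the 4 symbol leaves contributes a 2-state fragment.
  xx — 3 states
  (xx)* — 5 states
  (xx)*z — 6 states
  ((xx)*z)* — 8 states
  ((xx)*z)*z — 9 states
  (((xx)*z)*z)* — 11 states

11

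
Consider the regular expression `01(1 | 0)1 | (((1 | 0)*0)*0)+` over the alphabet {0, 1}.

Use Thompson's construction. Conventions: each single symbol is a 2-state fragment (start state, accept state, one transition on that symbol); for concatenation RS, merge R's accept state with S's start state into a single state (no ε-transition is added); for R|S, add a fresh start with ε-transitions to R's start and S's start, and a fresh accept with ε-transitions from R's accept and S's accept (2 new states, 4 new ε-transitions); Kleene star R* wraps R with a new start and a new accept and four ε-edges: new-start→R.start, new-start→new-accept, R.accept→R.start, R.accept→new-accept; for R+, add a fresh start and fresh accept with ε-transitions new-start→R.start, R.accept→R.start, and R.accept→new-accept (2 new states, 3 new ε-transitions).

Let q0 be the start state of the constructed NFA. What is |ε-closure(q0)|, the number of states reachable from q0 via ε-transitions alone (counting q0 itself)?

Let C(F) = |ε-closure(F.start)| within fragment F, and note whether F accepts ε. Symbol fragments have C = 1 and do not accept ε. Then:
  1 | 0 : new start ε-reaches every alternative's start; none of them accept ε, so the new accept is not reached: |ε-closure| = 1 + 1 + 1 = 3
  01(1 | 0)1 : same as the first factor's closure: |ε-closure| = 1
  1 | 0 : new start ε-reaches every alternative's start; none of them accept ε, so the new accept is not reached: |ε-closure| = 1 + 1 + 1 = 3
  (1 | 0)* : new start has ε-edges to the inner start and to the new accept, so |ε-closure| = 2 + 3 = 5
  (1 | 0)*0 : the left operand accepts ε, so the closure extends into the next operand (the shared merged state is already counted); |ε-closure| = 5 + (1−1) = 5
  ((1 | 0)*0)* : |ε-closure| = 1 (new start) + 5 (body) + 1 (new accept) = 7
  ((1 | 0)*0)*0 : the left operand accepts ε, so the closure extends into the next operand (the shared merged state is already counted); |ε-closure| = 7 + (1−1) = 7
  (((1 | 0)*0)*0)+ : new start ε-reaches only the body's start; the new accept needs a symbol first: |ε-closure| = 1 + 7 = 8
  01(1 | 0)1 | (((1 | 0)*0)*0)+ : new start ε-reaches every alternative's start; none of them accept ε, so the new accept is not reached: |ε-closure| = 1 + 1 + 8 = 10

10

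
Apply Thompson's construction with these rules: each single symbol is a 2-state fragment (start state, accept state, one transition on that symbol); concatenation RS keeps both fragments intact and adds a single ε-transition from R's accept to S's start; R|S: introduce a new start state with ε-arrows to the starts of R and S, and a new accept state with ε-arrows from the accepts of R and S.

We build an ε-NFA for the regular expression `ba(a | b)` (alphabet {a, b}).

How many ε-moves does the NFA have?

6

Recursing over subexpressions:
Each of the 4 symbol leaves contributes 0 ε-transitions.
  a | b = 4 ε-transitions
  ba(a | b) = 6 ε-transitions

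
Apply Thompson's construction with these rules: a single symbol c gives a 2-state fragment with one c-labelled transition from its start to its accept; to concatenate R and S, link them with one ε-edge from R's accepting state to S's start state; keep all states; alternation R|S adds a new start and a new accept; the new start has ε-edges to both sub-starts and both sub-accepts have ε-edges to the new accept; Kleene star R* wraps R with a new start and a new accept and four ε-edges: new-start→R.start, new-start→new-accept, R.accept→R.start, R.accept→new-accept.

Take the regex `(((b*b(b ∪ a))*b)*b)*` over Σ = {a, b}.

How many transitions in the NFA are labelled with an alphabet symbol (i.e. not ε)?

By structural recursion:
Each of the 6 symbol leaves contributes exactly 1 symbol transition.
  b* — 1 symbol transition
  b ∪ a — 2 symbol transitions
  b*b(b ∪ a) — 4 symbol transitions
  (b*b(b ∪ a))* — 4 symbol transitions
  (b*b(b ∪ a))*b — 5 symbol transitions
  ((b*b(b ∪ a))*b)* — 5 symbol transitions
  ((b*b(b ∪ a))*b)*b — 6 symbol transitions
  (((b*b(b ∪ a))*b)*b)* — 6 symbol transitions

6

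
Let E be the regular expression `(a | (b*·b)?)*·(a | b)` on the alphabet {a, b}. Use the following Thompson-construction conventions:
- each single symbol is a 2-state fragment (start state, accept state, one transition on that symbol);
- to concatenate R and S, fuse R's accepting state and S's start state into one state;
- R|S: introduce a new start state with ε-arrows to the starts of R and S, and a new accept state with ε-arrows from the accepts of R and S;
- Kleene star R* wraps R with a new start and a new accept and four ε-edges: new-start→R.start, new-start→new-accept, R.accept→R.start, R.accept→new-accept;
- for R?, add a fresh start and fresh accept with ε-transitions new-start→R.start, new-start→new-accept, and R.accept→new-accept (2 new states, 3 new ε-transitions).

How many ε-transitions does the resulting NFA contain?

By structural recursion:
Each of the 5 symbol leaves contributes 0 ε-transitions.
  b* — 4 ε-transitions
  b*·b — 4 ε-transitions
  (b*·b)? — 7 ε-transitions
  a | (b*·b)? — 11 ε-transitions
  (a | (b*·b)?)* — 15 ε-transitions
  a | b — 4 ε-transitions
  (a | (b*·b)?)*·(a | b) — 19 ε-transitions

19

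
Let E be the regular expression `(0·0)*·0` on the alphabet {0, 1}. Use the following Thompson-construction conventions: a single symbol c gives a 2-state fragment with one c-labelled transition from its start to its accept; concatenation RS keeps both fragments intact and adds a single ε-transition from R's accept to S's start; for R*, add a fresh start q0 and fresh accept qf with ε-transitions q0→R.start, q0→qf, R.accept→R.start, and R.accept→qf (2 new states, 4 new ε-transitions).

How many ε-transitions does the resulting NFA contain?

6

Per subexpression:
Each of the 3 symbol leaves contributes 0 ε-transitions.
  0·0 : 1 ε-transition
  (0·0)* : 5 ε-transitions
  (0·0)*·0 : 6 ε-transitions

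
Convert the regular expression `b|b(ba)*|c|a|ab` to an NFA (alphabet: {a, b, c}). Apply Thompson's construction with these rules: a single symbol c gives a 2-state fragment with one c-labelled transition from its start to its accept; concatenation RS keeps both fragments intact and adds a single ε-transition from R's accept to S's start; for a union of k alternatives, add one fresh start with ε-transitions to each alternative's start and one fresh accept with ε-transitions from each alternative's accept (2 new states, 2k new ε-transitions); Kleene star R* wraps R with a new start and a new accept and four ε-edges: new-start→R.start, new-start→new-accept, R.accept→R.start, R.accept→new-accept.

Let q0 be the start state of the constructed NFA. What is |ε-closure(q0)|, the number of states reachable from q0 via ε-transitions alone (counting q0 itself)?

6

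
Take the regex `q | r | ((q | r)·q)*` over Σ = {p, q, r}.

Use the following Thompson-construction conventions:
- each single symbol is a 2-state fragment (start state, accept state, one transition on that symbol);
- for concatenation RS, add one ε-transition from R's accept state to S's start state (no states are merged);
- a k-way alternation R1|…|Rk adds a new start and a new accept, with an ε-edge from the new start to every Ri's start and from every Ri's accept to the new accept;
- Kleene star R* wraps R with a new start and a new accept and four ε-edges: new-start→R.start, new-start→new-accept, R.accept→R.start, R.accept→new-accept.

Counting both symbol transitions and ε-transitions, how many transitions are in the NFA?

Building bottom-up:
Each of the 5 symbol leaves contributes 1 transition (1 symbol, 0 ε).
  q | r — 6 transitions (2 symbol, 4 ε)
  (q | r)·q — 8 transitions (3 symbol, 5 ε)
  ((q | r)·q)* — 12 transitions (3 symbol, 9 ε)
  q | r | ((q | r)·q)* — 20 transitions (5 symbol, 15 ε)

20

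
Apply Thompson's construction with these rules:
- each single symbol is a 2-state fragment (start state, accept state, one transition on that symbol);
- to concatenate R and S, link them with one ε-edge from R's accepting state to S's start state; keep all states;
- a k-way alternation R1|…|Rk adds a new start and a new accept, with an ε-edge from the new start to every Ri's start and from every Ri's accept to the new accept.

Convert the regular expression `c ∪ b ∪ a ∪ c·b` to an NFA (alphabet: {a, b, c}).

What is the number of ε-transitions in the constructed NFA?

Building bottom-up:
Each of the 5 symbol leaves contributes 0 ε-transitions.
  c·b = 1 ε-transition
  c ∪ b ∪ a ∪ c·b = 9 ε-transitions

9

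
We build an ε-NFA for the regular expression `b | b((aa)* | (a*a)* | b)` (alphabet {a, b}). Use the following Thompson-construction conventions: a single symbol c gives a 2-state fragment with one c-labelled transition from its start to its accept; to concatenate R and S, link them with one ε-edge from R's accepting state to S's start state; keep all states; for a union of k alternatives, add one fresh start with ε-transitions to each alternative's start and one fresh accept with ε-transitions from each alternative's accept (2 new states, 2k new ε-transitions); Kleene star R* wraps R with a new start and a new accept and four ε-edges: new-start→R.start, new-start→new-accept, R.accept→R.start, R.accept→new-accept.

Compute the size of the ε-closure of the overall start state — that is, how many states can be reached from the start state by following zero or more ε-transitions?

Compute the ε-closure size of each fragment's start state recursively; a symbol fragment's start has no outgoing ε-edge, so its closure is just itself (size 1).
  aa → |ε-closure| equals the left operand's closure size = 1 (its accept is not ε-reachable, so the closure stops there)
  (aa)* → |ε-closure| = 1 (new start) + 1 (body) + 1 (new accept) = 3
  a* → the star's fresh start ε-reaches both the body's start and the fresh accept: |ε-closure| = 2 + 1 = 3
  a*a → the left operand accepts ε, so the closure extends into the next operand (via the concat ε-link); |ε-closure| = 3 + 1 = 4
  (a*a)* → |ε-closure| = 1 (new start) + 4 (body) + 1 (new accept) = 6
  (aa)* | (a*a)* | b → |ε-closure| = 1 (new start) + (3 + 6 + 1) + 1 (new accept, since some branch ε-reaches its own accept) = 12
  b((aa)* | (a*a)* | b) → |ε-closure| equals the left operand's closure size = 1 (its accept is not ε-reachable, so the closure stops there)
  b | b((aa)* | (a*a)* | b) → new start ε-reaches every alternative's start; none of them accept ε, so the new accept is not reached: |ε-closure| = 1 + 1 + 1 = 3

3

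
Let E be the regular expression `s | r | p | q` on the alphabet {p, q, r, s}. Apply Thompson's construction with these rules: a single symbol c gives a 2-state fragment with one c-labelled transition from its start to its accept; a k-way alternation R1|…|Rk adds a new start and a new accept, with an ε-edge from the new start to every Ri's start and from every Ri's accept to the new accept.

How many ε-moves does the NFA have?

8

Per subexpression:
Each of the 4 symbol leaves contributes 0 ε-transitions.
  s | r | p | q = 8 ε-transitions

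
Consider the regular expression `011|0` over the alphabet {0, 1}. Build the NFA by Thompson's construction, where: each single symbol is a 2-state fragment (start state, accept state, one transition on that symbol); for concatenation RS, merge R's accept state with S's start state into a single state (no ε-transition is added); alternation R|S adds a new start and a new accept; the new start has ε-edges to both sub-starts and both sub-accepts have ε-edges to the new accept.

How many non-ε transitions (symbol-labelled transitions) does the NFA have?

Bottom-up over the parse tree:
Each of the 4 symbol leaves contributes exactly 1 symbol transition.
  011 = 3 symbol transitions
  011|0 = 4 symbol transitions

4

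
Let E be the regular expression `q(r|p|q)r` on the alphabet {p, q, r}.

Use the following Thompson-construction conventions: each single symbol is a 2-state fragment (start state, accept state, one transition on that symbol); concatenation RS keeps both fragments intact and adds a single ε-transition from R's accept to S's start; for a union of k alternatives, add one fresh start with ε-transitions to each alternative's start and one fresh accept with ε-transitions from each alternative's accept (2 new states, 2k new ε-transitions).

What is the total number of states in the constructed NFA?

Building bottom-up:
Each of the 5 symbol leaves contributes a 2-state fragment.
  r|p|q → 8 states
  q(r|p|q)r → 12 states

12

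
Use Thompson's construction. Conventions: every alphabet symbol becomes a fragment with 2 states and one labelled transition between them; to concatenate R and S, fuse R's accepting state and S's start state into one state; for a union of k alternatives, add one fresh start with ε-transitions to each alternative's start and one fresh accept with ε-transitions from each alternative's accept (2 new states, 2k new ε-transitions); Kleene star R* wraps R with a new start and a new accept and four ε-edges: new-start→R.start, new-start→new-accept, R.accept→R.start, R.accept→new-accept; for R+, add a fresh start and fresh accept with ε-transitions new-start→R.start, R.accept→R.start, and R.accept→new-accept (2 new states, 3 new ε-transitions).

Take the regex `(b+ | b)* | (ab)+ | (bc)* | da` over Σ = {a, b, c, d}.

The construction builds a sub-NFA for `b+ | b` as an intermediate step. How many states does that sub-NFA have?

Fragment for `b+ | b`:
Each of the 2 symbol leaves contributes a 2-state fragment.
  b+ : 4 states
  b+ | b : 8 states

8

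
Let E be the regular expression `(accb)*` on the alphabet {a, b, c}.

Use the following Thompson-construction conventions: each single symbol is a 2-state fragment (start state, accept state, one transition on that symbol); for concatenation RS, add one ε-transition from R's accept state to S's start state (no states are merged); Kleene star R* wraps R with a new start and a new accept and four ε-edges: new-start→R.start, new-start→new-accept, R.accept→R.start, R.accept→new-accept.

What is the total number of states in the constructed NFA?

10

Per subexpression:
Each of the 4 symbol leaves contributes a 2-state fragment.
  accb — 8 states
  (accb)* — 10 states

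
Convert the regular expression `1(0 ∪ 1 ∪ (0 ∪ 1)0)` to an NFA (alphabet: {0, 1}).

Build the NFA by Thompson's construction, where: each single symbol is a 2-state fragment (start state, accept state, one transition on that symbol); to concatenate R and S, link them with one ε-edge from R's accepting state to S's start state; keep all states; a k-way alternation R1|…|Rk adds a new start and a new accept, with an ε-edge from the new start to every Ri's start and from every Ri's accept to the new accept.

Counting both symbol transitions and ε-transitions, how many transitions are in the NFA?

Bottom-up over the parse tree:
Each of the 6 symbol leaves contributes 1 transition (1 symbol, 0 ε).
  0 ∪ 1 — 6 transitions (2 symbol, 4 ε)
  (0 ∪ 1)0 — 8 transitions (3 symbol, 5 ε)
  0 ∪ 1 ∪ (0 ∪ 1)0 — 16 transitions (5 symbol, 11 ε)
  1(0 ∪ 1 ∪ (0 ∪ 1)0) — 18 transitions (6 symbol, 12 ε)

18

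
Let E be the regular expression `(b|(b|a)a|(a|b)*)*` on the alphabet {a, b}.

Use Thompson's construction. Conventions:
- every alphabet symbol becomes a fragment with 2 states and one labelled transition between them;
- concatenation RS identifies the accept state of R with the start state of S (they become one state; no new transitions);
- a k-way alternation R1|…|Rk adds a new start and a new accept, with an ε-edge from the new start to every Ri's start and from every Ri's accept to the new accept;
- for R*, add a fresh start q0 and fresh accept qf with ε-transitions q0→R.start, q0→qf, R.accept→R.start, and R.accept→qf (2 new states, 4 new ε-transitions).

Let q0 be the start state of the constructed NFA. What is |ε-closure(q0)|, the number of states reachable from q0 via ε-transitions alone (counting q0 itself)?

13

Work bottom-up. For each fragment F, track |ε-closure(F.start)| and whether F's accept lies in that closure (i.e. whether F accepts ε). A single-symbol fragment has closure size 1 and does not accept ε.
  b|a — C = 1 + 1 + 1 = 3 (the new accept is not ε-reachable since no branch accepts ε)
  (b|a)a — same as the first factor's closure: C = 3
  a|b — C = 1 + 1 + 1 = 3 (the new accept is not ε-reachable since no branch accepts ε)
  (a|b)* — C = 1 (new start) + 3 (body) + 1 (new accept) = 5
  b|(b|a)a|(a|b)* — C = 1 (new start) + (1 + 3 + 5) + 1 (new accept, since some branch ε-reaches its own accept) = 11
  (b|(b|a)a|(a|b)*)* — the star's fresh start ε-reaches both the body's start and the fresh accept: C = 2 + 11 = 13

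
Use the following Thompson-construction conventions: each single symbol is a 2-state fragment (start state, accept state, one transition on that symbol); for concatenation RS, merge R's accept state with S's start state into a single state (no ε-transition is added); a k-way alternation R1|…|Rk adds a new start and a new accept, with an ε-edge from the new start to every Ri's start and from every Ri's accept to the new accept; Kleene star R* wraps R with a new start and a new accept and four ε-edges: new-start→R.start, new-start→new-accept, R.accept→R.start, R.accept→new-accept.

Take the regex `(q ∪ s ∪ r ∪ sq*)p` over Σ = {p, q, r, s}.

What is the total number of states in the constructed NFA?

14

Building bottom-up:
Each of the 6 symbol leaves contributes a 2-state fragment.
  q* = 4 states
  sq* = 5 states
  q ∪ s ∪ r ∪ sq* = 13 states
  (q ∪ s ∪ r ∪ sq*)p = 14 states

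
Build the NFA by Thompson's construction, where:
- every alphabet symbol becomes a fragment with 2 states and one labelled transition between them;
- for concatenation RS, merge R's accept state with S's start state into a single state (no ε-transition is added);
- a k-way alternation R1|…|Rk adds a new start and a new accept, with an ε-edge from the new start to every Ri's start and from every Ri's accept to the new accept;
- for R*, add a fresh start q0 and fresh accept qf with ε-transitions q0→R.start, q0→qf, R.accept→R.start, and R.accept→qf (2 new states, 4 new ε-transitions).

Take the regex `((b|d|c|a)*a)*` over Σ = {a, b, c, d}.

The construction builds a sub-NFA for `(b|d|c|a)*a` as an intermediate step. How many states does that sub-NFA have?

13

Fragment for `(b|d|c|a)*a`:
Each of the 5 symbol leaves contributes a 2-state fragment.
  b|d|c|a : 10 states
  (b|d|c|a)* : 12 states
  (b|d|c|a)*a : 13 states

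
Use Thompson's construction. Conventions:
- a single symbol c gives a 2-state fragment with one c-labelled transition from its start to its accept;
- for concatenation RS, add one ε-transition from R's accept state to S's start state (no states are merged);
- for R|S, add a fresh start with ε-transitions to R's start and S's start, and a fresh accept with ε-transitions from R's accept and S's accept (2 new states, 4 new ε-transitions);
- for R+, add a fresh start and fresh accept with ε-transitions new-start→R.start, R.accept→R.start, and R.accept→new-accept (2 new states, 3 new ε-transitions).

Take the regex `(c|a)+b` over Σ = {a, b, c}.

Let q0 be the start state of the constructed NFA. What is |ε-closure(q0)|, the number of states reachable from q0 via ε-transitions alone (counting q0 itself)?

4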